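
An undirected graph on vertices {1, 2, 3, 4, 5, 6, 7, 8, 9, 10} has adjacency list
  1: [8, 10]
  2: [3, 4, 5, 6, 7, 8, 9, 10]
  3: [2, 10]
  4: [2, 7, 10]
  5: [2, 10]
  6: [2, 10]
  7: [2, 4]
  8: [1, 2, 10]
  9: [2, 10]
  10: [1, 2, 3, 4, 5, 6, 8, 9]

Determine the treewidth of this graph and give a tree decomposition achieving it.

The largest bag has 3 vertices, giving width 2; this decomposition certifies tw(G) ≤ 2. Conversely, {1, 8, 10} is a clique of size 3, and the vertices of any clique must share a bag in every tree decomposition; so some bag has ≥ 3 vertices and tw(G) ≥ 2. Therefore the treewidth is 2.

Treewidth 2.
One optimal decomposition is:
Bags: B1 = {2, 5, 10}  B2 = {2, 4, 10}  B3 = {2, 8, 10}  B4 = {2, 3, 10}  B5 = {2, 4, 7}  B6 = {2, 9, 10}  B7 = {2, 6, 10}  B8 = {1, 8, 10}
Tree: B1–B2, B2–B3, B2–B4, B2–B5, B4–B6, B1–B7, B3–B8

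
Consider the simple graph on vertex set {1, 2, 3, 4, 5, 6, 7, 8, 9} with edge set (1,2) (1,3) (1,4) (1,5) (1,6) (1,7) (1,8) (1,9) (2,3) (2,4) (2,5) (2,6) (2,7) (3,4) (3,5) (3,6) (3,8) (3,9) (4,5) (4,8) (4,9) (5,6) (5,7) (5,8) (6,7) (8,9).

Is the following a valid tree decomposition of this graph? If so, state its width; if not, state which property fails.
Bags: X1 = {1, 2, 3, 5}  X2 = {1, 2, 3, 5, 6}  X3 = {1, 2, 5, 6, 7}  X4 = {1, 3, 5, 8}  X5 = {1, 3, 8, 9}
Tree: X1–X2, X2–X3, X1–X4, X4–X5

A tree decomposition must satisfy three properties: every vertex lies in some bag; for every edge, both endpoints lie together in some bag; and for every vertex, the bags containing it form a connected subtree. Here vertex 4 appears in no bag, so the decomposition is invalid.

No — vertex 4 appears in no bag.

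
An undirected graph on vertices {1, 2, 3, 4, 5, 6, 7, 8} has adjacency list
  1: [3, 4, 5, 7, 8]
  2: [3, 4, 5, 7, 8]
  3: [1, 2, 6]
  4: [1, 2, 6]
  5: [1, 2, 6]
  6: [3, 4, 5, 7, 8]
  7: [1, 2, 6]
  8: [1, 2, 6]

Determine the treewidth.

3

A width-3 tree decomposition is:
Bags: B1 = {1, 2, 6, 8}  B2 = {1, 2, 6, 7}  B3 = {1, 2, 5, 6}  B4 = {1, 2, 4, 6}  B5 = {1, 2, 3, 6}
Tree: B1–B2, B2–B3, B3–B4, B4–B5
Each bag holds 4 vertices, so the decomposition has width 3, which upper-bounds the treewidth. For the lower bound: the 4 vertex sets {6,8}, {2,7}, {1}, {5} are disjoint, each induces a connected subgraph, and every pair is joined by at least one edge of G. Contracting each set to a single vertex therefore yields K_{4} as a minor, and since treewidth is minor-monotone, tw(G) ≥ tw(K_{4}) = 3. Combining the bounds, tw(G) = 3.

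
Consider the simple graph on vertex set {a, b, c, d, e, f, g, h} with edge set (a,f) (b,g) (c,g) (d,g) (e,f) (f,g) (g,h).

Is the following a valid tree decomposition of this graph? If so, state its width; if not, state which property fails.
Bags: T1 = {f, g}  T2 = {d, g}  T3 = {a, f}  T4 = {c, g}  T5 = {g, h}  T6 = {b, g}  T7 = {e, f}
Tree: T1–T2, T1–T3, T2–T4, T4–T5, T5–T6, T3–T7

Yes; width 1.

Every vertex of G appears in some bag (union = {a, b, c, d, e, f, g, h}); every edge is covered by a bag; and for each vertex v the set of bags containing v is connected in the bag tree. The decomposition is therefore valid. The largest bag has 2 vertices, so the width is 1.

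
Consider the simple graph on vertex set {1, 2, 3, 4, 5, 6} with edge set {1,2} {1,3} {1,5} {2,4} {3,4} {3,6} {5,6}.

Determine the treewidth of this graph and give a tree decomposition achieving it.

Treewidth 2.
One optimal decomposition is:
Bags: B1 = {3, 5, 6}  B2 = {1, 3, 5}  B3 = {1, 3, 4}  B4 = {1, 2, 4}
Tree: B1–B2, B2–B3, B3–B4

The largest bag has 3 vertices, giving width 2; this decomposition certifies tw(G) ≤ 2. For the lower bound, G contains the cycle 6–5–1–3–6, so G is not a forest; only forests have treewidth ≤ 1, hence tw(G) ≥ 2. Hence tw(G) = 2 exactly.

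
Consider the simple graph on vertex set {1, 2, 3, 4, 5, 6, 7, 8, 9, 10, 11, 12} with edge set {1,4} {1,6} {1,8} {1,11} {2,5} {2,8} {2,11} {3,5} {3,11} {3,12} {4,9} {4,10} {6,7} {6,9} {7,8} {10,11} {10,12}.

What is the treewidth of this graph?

A width-3 tree decomposition is:
Bags: B1 = {3, 5, 10, 12}  B2 = {3, 5, 10, 11}  B3 = {2, 5, 10, 11}  B4 = {2, 4, 10, 11}  B5 = {1, 2, 4, 11}  B6 = {1, 2, 4, 8}  B7 = {1, 4, 8, 9}  B8 = {1, 6, 8, 9}  B9 = {6, 7, 8, 9}
Tree: B1–B2, B2–B3, B3–B4, B4–B5, B5–B6, B6–B7, B7–B8, B8–B9
Each bag holds 4 vertices, so the decomposition has width 3, which upper-bounds the treewidth. For the lower bound: the 4 vertex sets {3,5,12}, {10}, {11}, {1,2,4,8} are disjoint, each induces a connected subgraph, and every pair is joined by at least one edge of G. Contracting each set to a single vertex therefore yields K_{4} as a minor, and since treewidth is minor-monotone, tw(G) ≥ tw(K_{4}) = 3. The upper and lower bounds meet at 3, so that is the treewidth.

3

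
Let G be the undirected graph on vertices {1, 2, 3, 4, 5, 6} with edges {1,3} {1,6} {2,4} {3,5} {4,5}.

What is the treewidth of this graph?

A width-1 tree decomposition is:
Bags: B1 = {1, 6}  B2 = {1, 3}  B3 = {3, 5}  B4 = {4, 5}  B5 = {2, 4}
Tree: B1–B2, B2–B3, B3–B4, B4–B5
Each bag holds 2 vertices, so the decomposition has width 1, which upper-bounds the treewidth. Any graph with an edge has treewidth ≥ 1, and G has the edge 6–1. Therefore the treewidth is 1.

1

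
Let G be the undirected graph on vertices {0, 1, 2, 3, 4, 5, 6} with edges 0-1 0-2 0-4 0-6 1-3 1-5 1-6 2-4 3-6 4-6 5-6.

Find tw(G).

A width-2 tree decomposition is:
Bags: B1 = {1, 5, 6}  B2 = {0, 1, 6}  B3 = {0, 4, 6}  B4 = {0, 2, 4}  B5 = {1, 3, 6}
Tree: B1–B2, B2–B3, B3–B4, B1–B5
Each bag holds 3 vertices, so the decomposition has width 2, which upper-bounds the treewidth. Conversely, {0, 2, 4} is a clique of size 3, and the vertices of any clique must share a bag in every tree decomposition; so some bag has ≥ 3 vertices and tw(G) ≥ 2. Therefore the treewidth is 2.

2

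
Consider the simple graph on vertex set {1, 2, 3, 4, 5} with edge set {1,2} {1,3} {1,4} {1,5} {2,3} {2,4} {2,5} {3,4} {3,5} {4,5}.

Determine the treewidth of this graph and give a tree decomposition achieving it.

With just one bag of size 5, the width is 5 − 1 = 4, so tw(G) ≤ 4. On the other hand G contains the 5-clique {1, 2, 3, 4, 5}. A clique must lie in a single bag of any decomposition, so no decomposition can have width below 4. Hence tw(G) = 4 exactly.

Treewidth 4.
One optimal decomposition is:
Bags: B1 = {1, 2, 3, 4, 5}
Tree: (single bag)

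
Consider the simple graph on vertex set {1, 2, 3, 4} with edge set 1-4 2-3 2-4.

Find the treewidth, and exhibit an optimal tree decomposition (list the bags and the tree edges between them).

The largest bag has 2 vertices, giving width 1; this decomposition certifies tw(G) ≤ 1. Any graph with an edge has treewidth ≥ 1, and G has the edge 4–2. Combining the bounds, tw(G) = 1.

Treewidth 1.
One such decomposition:
Bags: B1 = {2, 4}  B2 = {1, 4}  B3 = {2, 3}
Tree: B1–B2, B1–B3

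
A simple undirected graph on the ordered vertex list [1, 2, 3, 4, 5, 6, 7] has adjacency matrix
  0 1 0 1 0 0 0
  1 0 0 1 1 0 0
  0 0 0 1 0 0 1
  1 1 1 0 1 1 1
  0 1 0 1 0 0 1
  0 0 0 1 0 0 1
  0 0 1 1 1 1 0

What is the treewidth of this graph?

A width-2 tree decomposition is:
Bags: B1 = {4, 5, 7}  B2 = {2, 4, 5}  B3 = {1, 2, 4}  B4 = {3, 4, 7}  B5 = {4, 6, 7}
Tree: B1–B2, B2–B3, B1–B4, B4–B5
Every bag has size at most 3, so the width is 3 − 1 = 2 and tw(G) ≤ 2. For the lower bound, the 3 vertices {1, 2, 4} are pairwise adjacent, and any tree decomposition puts a clique entirely inside one bag — forcing width ≥ 2. Hence tw(G) = 2 exactly.

2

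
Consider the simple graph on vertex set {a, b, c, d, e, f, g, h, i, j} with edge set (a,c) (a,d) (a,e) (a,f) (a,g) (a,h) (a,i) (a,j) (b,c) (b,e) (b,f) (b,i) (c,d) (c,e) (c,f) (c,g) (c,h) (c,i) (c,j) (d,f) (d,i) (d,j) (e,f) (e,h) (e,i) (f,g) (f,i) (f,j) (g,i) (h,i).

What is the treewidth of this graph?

A width-4 tree decomposition is:
Bags: B1 = {b, c, e, f, i}  B2 = {a, c, e, f, i}  B3 = {a, c, d, f, i}  B4 = {a, c, d, f, j}  B5 = {a, c, e, h, i}  B6 = {a, c, f, g, i}
Tree: B1–B2, B2–B3, B3–B4, B2–B5, B2–B6
Every bag has size at most 5, so the width is 5 − 1 = 4 and tw(G) ≤ 4. Conversely, {a, c, e, h, i} is a clique of size 5, and the vertices of any clique must share a bag in every tree decomposition; so some bag has ≥ 5 vertices and tw(G) ≥ 4. The upper and lower bounds meet at 4, so that is the treewidth.

4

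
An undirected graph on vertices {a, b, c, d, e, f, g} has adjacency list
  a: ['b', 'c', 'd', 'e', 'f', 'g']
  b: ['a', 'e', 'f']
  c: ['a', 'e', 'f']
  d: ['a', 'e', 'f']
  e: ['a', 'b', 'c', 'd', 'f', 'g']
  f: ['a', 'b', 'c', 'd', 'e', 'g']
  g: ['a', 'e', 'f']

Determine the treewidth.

3

A width-3 tree decomposition is:
Bags: B1 = {a, d, e, f}  B2 = {a, b, e, f}  B3 = {a, e, f, g}  B4 = {a, c, e, f}
Tree: B1–B2, B2–B3, B2–B4
The largest bag has 4 vertices, giving width 3; this decomposition certifies tw(G) ≤ 3. Conversely, {a, d, e, f} is a clique of size 4, and the vertices of any clique must share a bag in every tree decomposition; so some bag has ≥ 4 vertices and tw(G) ≥ 3. Hence tw(G) = 3 exactly.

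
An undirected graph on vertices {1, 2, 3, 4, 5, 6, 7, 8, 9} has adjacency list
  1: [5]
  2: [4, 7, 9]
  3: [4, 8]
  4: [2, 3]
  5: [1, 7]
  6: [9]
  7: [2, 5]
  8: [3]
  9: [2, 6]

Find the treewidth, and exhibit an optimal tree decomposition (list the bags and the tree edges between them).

Treewidth 1.
Bags: B1 = {2, 4}  B2 = {2, 7}  B3 = {3, 4}  B4 = {2, 9}  B5 = {5, 7}  B6 = {1, 5}  B7 = {3, 8}  B8 = {6, 9}
Tree: B1–B2, B1–B3, B2–B4, B2–B5, B5–B6, B3–B7, B4–B8

Every bag has size at most 2, so the width is 2 − 1 = 1 and tw(G) ≤ 1. G has an edge, so its treewidth is at least 1. Combining the bounds, tw(G) = 1.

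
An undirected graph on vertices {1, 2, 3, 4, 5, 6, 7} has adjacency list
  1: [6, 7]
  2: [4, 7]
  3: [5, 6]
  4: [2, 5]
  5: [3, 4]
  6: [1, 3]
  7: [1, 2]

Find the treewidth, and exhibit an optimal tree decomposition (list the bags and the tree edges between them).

Treewidth 2.
One such decomposition:
Bags: B1 = {1, 6, 7}  B2 = {2, 6, 7}  B3 = {2, 4, 6}  B4 = {4, 5, 6}  B5 = {3, 5, 6}
Tree: B1–B2, B2–B3, B3–B4, B4–B5

The largest bag has 3 vertices, giving width 2; this decomposition certifies tw(G) ≤ 2. For the lower bound, G contains the cycle 6–1–7–2–4–5–3–6, so G is not a forest; only forests have treewidth ≤ 1, hence tw(G) ≥ 2. Therefore the treewidth is 2.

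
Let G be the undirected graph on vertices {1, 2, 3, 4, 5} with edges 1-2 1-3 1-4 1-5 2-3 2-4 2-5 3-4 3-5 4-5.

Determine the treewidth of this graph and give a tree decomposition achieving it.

Treewidth 4.
One such decomposition:
Bags: B1 = {1, 2, 3, 4, 5}
Tree: (single bag)

With just one bag of size 5, the width is 5 − 1 = 4, so tw(G) ≤ 4. For the lower bound, the 5 vertices {1, 2, 3, 4, 5} are pairwise adjacent, and any tree decomposition puts a clique entirely inside one bag — forcing width ≥ 4. Combining the bounds, tw(G) = 4.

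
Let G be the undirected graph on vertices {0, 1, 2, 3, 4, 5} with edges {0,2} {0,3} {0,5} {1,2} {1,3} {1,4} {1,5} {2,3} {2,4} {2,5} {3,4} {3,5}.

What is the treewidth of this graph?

A width-3 tree decomposition is:
Bags: B1 = {1, 2, 3, 4}  B2 = {1, 2, 3, 5}  B3 = {0, 2, 3, 5}
Tree: B1–B2, B2–B3
The largest bag has 4 vertices, giving width 3; this decomposition certifies tw(G) ≤ 3. For the lower bound, the 4 vertices {0, 2, 3, 5} are pairwise adjacent, and any tree decomposition puts a clique entirely inside one bag — forcing width ≥ 3. The upper and lower bounds meet at 3, so that is the treewidth.

3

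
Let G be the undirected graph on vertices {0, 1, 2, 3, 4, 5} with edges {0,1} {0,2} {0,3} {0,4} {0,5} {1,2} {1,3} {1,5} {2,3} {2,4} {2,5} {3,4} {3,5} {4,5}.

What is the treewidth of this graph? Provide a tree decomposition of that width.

Treewidth 4.
One optimal decomposition is:
Bags: B1 = {0, 2, 3, 4, 5}  B2 = {0, 1, 2, 3, 5}
Tree: B1–B2

Each bag holds 5 vertices, so the decomposition has width 4, which upper-bounds the treewidth. Conversely, {0, 1, 2, 3, 5} is a clique of size 5, and the vertices of any clique must share a bag in every tree decomposition; so some bag has ≥ 5 vertices and tw(G) ≥ 4. The upper and lower bounds meet at 4, so that is the treewidth.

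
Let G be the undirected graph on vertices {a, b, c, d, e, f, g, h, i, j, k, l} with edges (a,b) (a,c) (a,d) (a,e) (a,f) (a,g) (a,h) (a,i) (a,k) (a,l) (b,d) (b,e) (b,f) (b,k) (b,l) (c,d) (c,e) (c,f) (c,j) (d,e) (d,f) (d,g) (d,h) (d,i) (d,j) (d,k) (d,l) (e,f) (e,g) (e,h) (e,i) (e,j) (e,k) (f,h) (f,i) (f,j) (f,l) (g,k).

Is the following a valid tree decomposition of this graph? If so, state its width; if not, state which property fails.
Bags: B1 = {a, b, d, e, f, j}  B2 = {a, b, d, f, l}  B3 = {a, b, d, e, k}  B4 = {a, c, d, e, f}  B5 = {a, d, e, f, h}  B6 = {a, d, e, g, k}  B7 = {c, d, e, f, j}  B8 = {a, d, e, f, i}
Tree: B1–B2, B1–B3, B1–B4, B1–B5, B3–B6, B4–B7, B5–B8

A tree decomposition must satisfy three properties: every vertex lies in some bag; for every edge, both endpoints lie together in some bag; and for every vertex, the bags containing it form a connected subtree. Here bags containing vertex j are not connected in the tree, so the decomposition is invalid.

No — bags containing vertex j are not connected in the tree.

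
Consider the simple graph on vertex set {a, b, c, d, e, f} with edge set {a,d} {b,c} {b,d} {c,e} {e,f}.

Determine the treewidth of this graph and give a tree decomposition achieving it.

Every bag has size at most 2, so the width is 2 − 1 = 1 and tw(G) ≤ 1. Any graph with an edge has treewidth ≥ 1, and G has the edge a–d. The upper and lower bounds meet at 1, so that is the treewidth.

Treewidth 1.
One such decomposition:
Bags: B1 = {a, d}  B2 = {b, d}  B3 = {b, c}  B4 = {c, e}  B5 = {e, f}
Tree: B1–B2, B2–B3, B3–B4, B4–B5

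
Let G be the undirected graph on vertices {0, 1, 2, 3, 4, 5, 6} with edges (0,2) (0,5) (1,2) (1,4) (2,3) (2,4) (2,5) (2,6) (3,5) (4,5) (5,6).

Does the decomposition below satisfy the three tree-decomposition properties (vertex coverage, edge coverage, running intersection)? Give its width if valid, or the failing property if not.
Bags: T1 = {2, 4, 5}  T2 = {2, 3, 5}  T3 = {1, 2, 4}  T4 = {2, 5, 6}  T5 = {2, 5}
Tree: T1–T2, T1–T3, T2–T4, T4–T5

No — vertex 0 appears in no bag.

A tree decomposition must satisfy three properties: every vertex lies in some bag; for every edge, both endpoints lie together in some bag; and for every vertex, the bags containing it form a connected subtree. Here vertex 0 appears in no bag, so the decomposition is invalid.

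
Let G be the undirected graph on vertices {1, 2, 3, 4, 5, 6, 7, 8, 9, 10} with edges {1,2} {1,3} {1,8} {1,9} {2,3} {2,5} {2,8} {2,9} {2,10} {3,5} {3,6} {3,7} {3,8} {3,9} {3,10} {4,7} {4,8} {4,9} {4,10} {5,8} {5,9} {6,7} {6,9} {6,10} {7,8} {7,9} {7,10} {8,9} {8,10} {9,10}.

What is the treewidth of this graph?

A width-4 tree decomposition is:
Bags: B1 = {3, 7, 8, 9, 10}  B2 = {2, 3, 8, 9, 10}  B3 = {3, 6, 7, 9, 10}  B4 = {1, 2, 3, 8, 9}  B5 = {2, 3, 5, 8, 9}  B6 = {4, 7, 8, 9, 10}
Tree: B1–B2, B1–B3, B2–B4, B2–B5, B1–B6
The largest bag has 5 vertices, giving width 4; this decomposition certifies tw(G) ≤ 4. For the lower bound, the 5 vertices {1, 2, 3, 8, 9} are pairwise adjacent, and any tree decomposition puts a clique entirely inside one bag — forcing width ≥ 4. Hence tw(G) = 4 exactly.

4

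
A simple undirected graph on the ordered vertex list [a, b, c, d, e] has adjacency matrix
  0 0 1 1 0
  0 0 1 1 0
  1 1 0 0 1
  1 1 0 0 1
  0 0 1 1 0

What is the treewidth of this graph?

A width-2 tree decomposition is:
Bags: B1 = {a, c, d}  B2 = {b, c, d}  B3 = {c, d, e}
Tree: B1–B2, B2–B3
The largest bag has 3 vertices, giving width 2; this decomposition certifies tw(G) ≤ 2. Since d–a–c–b–d is a cycle in G, G is not acyclic. Forests are exactly the graphs of treewidth ≤ 1, so tw(G) ≥ 2. Therefore the treewidth is 2.

2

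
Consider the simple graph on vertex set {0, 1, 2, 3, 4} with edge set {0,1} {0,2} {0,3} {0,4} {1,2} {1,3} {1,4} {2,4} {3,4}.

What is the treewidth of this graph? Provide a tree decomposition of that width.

Each bag holds 4 vertices, so the decomposition has width 3, which upper-bounds the treewidth. Conversely, {0, 1, 2, 4} is a clique of size 4, and the vertices of any clique must share a bag in every tree decomposition; so some bag has ≥ 4 vertices and tw(G) ≥ 3. The upper and lower bounds meet at 3, so that is the treewidth.

Treewidth 3.
Bags: B1 = {0, 1, 3, 4}  B2 = {0, 1, 2, 4}
Tree: B1–B2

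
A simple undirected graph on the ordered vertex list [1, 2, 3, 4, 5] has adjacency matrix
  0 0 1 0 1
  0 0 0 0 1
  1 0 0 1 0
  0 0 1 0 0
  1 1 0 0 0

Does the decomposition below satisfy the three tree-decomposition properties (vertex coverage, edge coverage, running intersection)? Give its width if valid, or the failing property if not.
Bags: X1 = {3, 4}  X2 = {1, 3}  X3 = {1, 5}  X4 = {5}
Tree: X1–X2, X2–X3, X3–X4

No — vertex 2 appears in no bag.

A tree decomposition must satisfy three properties: every vertex lies in some bag; for every edge, both endpoints lie together in some bag; and for every vertex, the bags containing it form a connected subtree. Here vertex 2 appears in no bag, so the decomposition is invalid.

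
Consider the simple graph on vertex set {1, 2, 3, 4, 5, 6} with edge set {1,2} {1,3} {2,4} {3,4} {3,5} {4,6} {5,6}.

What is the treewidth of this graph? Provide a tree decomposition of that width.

Treewidth 2.
Bags: B1 = {1, 2, 4}  B2 = {1, 3, 4}  B3 = {3, 4, 6}  B4 = {3, 5, 6}
Tree: B1–B2, B2–B3, B3–B4

Every bag has size at most 3, so the width is 3 − 1 = 2 and tw(G) ≤ 2. For the lower bound, G contains the cycle 2–1–3–4–2, so G is not a forest; only forests have treewidth ≤ 1, hence tw(G) ≥ 2. Combining the bounds, tw(G) = 2.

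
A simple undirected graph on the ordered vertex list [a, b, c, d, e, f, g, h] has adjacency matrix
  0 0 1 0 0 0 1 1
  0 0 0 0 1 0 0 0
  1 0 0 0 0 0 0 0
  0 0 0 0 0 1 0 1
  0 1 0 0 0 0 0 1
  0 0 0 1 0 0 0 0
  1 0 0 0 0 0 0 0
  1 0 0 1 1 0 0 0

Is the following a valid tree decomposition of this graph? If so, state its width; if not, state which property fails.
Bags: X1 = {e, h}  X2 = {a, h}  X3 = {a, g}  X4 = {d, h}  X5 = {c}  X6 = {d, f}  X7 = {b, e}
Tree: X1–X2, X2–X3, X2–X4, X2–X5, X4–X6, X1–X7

A tree decomposition must satisfy three properties: every vertex lies in some bag; for every edge, both endpoints lie together in some bag; and for every vertex, the bags containing it form a connected subtree. Here edge (a,c) lies in no bag, so the decomposition is invalid.

No — edge (a,c) lies in no bag.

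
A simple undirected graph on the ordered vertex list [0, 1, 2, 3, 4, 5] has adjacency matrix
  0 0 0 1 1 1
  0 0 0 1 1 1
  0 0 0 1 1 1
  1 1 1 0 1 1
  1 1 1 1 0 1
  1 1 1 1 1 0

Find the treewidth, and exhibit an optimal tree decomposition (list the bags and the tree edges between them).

Treewidth 3.
One such decomposition:
Bags: B1 = {1, 3, 4, 5}  B2 = {2, 3, 4, 5}  B3 = {0, 3, 4, 5}
Tree: B1–B2, B1–B3

Every bag has size at most 4, so the width is 4 − 1 = 3 and tw(G) ≤ 3. Conversely, {0, 3, 4, 5} is a clique of size 4, and the vertices of any clique must share a bag in every tree decomposition; so some bag has ≥ 4 vertices and tw(G) ≥ 3. Therefore the treewidth is 3.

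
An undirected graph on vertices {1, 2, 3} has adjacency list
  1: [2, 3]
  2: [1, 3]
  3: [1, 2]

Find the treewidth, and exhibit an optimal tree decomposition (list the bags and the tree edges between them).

A single bag containing all 3 vertices is trivially a valid decomposition of width 2. On the other hand G contains the 3-clique {1, 2, 3}. A clique must lie in a single bag of any decomposition, so no decomposition can have width below 2. Therefore the treewidth is 2.

Treewidth 2.
Bags: B1 = {1, 2, 3}
Tree: (single bag)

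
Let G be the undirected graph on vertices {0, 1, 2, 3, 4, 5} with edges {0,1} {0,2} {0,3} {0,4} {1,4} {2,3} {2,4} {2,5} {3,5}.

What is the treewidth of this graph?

2

A width-2 tree decomposition is:
Bags: B1 = {0, 1, 4}  B2 = {0, 2, 4}  B3 = {0, 2, 3}  B4 = {2, 3, 5}
Tree: B1–B2, B2–B3, B3–B4
The largest bag has 3 vertices, giving width 2; this decomposition certifies tw(G) ≤ 2. Conversely, {0, 1, 4} is a clique of size 3, and the vertices of any clique must share a bag in every tree decomposition; so some bag has ≥ 3 vertices and tw(G) ≥ 2. Combining the bounds, tw(G) = 2.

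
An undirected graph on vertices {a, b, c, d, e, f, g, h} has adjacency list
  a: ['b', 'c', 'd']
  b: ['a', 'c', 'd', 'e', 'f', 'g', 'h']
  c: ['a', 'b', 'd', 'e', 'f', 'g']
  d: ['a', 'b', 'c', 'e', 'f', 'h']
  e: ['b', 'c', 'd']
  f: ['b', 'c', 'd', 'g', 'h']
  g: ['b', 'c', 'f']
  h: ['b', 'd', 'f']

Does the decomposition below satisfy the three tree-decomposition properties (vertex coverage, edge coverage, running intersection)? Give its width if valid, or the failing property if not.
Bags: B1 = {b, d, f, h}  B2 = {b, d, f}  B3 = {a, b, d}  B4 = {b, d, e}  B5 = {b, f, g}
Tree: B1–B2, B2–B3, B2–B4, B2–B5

A tree decomposition must satisfy three properties: every vertex lies in some bag; for every edge, both endpoints lie together in some bag; and for every vertex, the bags containing it form a connected subtree. Here vertex c appears in no bag, so the decomposition is invalid.

No — vertex c appears in no bag.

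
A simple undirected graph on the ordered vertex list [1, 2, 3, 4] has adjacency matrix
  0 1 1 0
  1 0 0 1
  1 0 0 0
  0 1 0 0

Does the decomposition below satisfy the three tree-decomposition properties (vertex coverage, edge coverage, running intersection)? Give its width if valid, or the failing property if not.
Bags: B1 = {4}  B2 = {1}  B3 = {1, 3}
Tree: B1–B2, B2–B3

No — vertex 2 appears in no bag.

A tree decomposition must satisfy three properties: every vertex lies in some bag; for every edge, both endpoints lie together in some bag; and for every vertex, the bags containing it form a connected subtree. Here vertex 2 appears in no bag, so the decomposition is invalid.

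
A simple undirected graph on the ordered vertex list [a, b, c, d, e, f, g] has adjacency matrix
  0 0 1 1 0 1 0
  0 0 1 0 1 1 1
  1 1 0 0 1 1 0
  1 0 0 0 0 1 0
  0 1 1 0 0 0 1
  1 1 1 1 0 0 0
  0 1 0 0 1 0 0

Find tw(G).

2

A width-2 tree decomposition is:
Bags: B1 = {b, c, f}  B2 = {b, c, e}  B3 = {a, c, f}  B4 = {a, d, f}  B5 = {b, e, g}
Tree: B1–B2, B1–B3, B3–B4, B2–B5
Each bag holds 3 vertices, so the decomposition has width 2, which upper-bounds the treewidth. On the other hand G contains the 3-clique {a, d, f}. A clique must lie in a single bag of any decomposition, so no decomposition can have width below 2. Therefore the treewidth is 2.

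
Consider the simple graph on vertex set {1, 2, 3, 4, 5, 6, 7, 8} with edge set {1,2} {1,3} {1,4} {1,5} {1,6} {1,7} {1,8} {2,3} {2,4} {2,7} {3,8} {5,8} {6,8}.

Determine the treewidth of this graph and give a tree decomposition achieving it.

Treewidth 2.
One optimal decomposition is:
Bags: B1 = {1, 2, 3}  B2 = {1, 3, 8}  B3 = {1, 6, 8}  B4 = {1, 2, 4}  B5 = {1, 5, 8}  B6 = {1, 2, 7}
Tree: B1–B2, B2–B3, B1–B4, B3–B5, B1–B6

Every bag has size at most 3, so the width is 3 − 1 = 2 and tw(G) ≤ 2. For the lower bound, the 3 vertices {1, 3, 8} are pairwise adjacent, and any tree decomposition puts a clique entirely inside one bag — forcing width ≥ 2. Combining the bounds, tw(G) = 2.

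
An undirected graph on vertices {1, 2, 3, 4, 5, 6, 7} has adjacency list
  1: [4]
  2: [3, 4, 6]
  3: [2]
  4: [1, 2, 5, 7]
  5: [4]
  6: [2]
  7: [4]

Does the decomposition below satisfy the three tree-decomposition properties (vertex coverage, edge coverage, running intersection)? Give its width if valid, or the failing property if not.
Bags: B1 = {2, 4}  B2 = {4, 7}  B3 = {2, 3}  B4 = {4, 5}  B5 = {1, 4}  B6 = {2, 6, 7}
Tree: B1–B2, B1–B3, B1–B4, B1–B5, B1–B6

A tree decomposition must satisfy three properties: every vertex lies in some bag; for every edge, both endpoints lie together in some bag; and for every vertex, the bags containing it form a connected subtree. Here bags containing vertex 7 are not connected in the tree, so the decomposition is invalid.

No — bags containing vertex 7 are not connected in the tree.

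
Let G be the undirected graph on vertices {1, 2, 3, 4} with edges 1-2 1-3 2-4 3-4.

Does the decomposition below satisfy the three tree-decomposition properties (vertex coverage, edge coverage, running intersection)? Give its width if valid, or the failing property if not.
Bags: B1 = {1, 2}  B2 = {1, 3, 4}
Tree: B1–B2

No — edge (4,2) lies in no bag.

A tree decomposition must satisfy three properties: every vertex lies in some bag; for every edge, both endpoints lie together in some bag; and for every vertex, the bags containing it form a connected subtree. Here edge (4,2) lies in no bag, so the decomposition is invalid.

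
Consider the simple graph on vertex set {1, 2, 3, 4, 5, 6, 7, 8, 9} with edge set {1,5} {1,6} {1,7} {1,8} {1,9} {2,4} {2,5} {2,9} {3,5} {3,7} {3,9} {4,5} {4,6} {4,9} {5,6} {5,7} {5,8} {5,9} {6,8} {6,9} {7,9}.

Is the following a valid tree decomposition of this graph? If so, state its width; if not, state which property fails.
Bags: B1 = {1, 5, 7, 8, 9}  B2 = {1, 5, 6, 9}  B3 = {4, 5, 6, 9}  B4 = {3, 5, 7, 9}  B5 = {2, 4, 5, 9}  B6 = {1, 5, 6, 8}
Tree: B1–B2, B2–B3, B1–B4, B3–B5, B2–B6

A tree decomposition must satisfy three properties: every vertex lies in some bag; for every edge, both endpoints lie together in some bag; and for every vertex, the bags containing it form a connected subtree. Here bags containing vertex 8 are not connected in the tree, so the decomposition is invalid.

No — bags containing vertex 8 are not connected in the tree.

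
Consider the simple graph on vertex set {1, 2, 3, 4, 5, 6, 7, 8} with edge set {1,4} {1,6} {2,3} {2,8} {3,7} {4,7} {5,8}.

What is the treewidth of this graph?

1

A width-1 tree decomposition is:
Bags: B1 = {1, 6}  B2 = {1, 4}  B3 = {4, 7}  B4 = {3, 7}  B5 = {2, 3}  B6 = {2, 8}  B7 = {5, 8}
Tree: B1–B2, B2–B3, B3–B4, B4–B5, B5–B6, B6–B7
Every bag has size at most 2, so the width is 2 − 1 = 1 and tw(G) ≤ 1. Since G has at least one edge (e.g. 6–1), it is not an edgeless graph, so tw(G) ≥ 1. Therefore the treewidth is 1.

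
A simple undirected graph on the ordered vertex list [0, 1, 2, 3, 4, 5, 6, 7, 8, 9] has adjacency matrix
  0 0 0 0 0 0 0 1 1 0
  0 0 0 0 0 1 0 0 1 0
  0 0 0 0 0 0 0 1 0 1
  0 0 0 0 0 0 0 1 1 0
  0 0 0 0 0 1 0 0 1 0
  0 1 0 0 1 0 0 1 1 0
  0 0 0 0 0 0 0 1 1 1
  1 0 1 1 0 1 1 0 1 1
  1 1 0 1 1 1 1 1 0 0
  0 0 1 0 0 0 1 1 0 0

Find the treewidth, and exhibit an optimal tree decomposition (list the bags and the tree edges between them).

Every bag has size at most 3, so the width is 3 − 1 = 2 and tw(G) ≤ 2. On the other hand G contains the 3-clique {1, 5, 8}. A clique must lie in a single bag of any decomposition, so no decomposition can have width below 2. Hence tw(G) = 2 exactly.

Treewidth 2.
One optimal decomposition is:
Bags: B1 = {6, 7, 8}  B2 = {0, 7, 8}  B3 = {5, 7, 8}  B4 = {4, 5, 8}  B5 = {3, 7, 8}  B6 = {6, 7, 9}  B7 = {2, 7, 9}  B8 = {1, 5, 8}
Tree: B1–B2, B2–B3, B3–B4, B2–B5, B1–B6, B6–B7, B4–B8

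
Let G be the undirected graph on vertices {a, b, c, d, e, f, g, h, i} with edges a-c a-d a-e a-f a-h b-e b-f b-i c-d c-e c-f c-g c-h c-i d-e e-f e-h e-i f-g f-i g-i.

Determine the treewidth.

A width-3 tree decomposition is:
Bags: B1 = {a, c, e, f}  B2 = {c, e, f, i}  B3 = {c, f, g, i}  B4 = {a, c, e, h}  B5 = {b, e, f, i}  B6 = {a, c, d, e}
Tree: B1–B2, B2–B3, B1–B4, B2–B5, B1–B6
The largest bag has 4 vertices, giving width 3; this decomposition certifies tw(G) ≤ 3. For the lower bound, the 4 vertices {c, f, g, i} are pairwise adjacent, and any tree decomposition puts a clique entirely inside one bag — forcing width ≥ 3. Hence tw(G) = 3 exactly.

3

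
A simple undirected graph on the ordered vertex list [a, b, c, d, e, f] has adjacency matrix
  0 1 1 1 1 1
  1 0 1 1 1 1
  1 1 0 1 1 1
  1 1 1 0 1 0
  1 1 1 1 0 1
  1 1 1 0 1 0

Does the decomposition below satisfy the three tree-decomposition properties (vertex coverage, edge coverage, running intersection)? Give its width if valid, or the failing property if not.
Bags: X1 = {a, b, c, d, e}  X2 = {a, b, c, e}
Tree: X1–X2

A tree decomposition must satisfy three properties: every vertex lies in some bag; for every edge, both endpoints lie together in some bag; and for every vertex, the bags containing it form a connected subtree. Here vertex f appears in no bag, so the decomposition is invalid.

No — vertex f appears in no bag.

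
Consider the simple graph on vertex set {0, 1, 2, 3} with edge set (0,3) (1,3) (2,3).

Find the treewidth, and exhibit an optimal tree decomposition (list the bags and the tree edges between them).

Every bag has size at most 2, so the width is 2 − 1 = 1 and tw(G) ≤ 1. Since G has at least one edge (e.g. 1–3), it is not an edgeless graph, so tw(G) ≥ 1. Combining the bounds, tw(G) = 1.

Treewidth 1.
Bags: B1 = {1, 3}  B2 = {2, 3}  B3 = {0, 3}
Tree: B1–B2, B1–B3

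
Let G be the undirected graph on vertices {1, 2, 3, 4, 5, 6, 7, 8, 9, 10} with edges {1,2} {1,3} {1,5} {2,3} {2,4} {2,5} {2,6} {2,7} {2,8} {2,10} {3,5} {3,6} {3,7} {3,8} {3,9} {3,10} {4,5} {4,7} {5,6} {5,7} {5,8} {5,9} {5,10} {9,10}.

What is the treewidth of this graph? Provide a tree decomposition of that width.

Every bag has size at most 4, so the width is 4 − 1 = 3 and tw(G) ≤ 3. For the lower bound, the 4 vertices {3, 5, 9, 10} are pairwise adjacent, and any tree decomposition puts a clique entirely inside one bag — forcing width ≥ 3. Combining the bounds, tw(G) = 3.

Treewidth 3.
One optimal decomposition is:
Bags: B1 = {2, 3, 5, 10}  B2 = {1, 2, 3, 5}  B3 = {2, 3, 5, 6}  B4 = {2, 3, 5, 7}  B5 = {3, 5, 9, 10}  B6 = {2, 4, 5, 7}  B7 = {2, 3, 5, 8}
Tree: B1–B2, B2–B3, B1–B4, B1–B5, B4–B6, B3–B7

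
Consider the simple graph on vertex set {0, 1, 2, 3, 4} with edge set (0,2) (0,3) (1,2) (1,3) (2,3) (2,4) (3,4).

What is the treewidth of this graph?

A width-2 tree decomposition is:
Bags: B1 = {1, 2, 3}  B2 = {0, 2, 3}  B3 = {2, 3, 4}
Tree: B1–B2, B1–B3
Every bag has size at most 3, so the width is 3 − 1 = 2 and tw(G) ≤ 2. For the lower bound, the 3 vertices {0, 2, 3} are pairwise adjacent, and any tree decomposition puts a clique entirely inside one bag — forcing width ≥ 2. Combining the bounds, tw(G) = 2.

2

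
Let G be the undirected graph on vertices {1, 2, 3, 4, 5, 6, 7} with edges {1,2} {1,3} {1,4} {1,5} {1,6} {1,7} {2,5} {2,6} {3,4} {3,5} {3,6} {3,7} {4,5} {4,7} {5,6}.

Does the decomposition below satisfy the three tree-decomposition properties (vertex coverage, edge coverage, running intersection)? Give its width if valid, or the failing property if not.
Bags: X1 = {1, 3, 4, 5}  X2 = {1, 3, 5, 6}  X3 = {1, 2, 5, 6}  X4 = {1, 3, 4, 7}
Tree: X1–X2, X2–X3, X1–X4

Checking the three conditions: (i) the bags cover all of {1, 2, 3, 4, 5, 6, 7}; (ii) for each edge, some bag contains both endpoints; (iii) the bags containing any fixed vertex form a subtree. All hold, so the decomposition is valid with width 4 − 1 = 3.

Yes; width 3.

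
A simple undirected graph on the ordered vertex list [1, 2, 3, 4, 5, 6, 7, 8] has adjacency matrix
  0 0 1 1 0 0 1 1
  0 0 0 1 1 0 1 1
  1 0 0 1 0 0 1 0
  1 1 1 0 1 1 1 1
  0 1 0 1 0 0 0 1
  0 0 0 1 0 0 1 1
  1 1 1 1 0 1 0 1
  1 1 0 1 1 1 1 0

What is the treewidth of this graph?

A width-3 tree decomposition is:
Bags: B1 = {2, 4, 7, 8}  B2 = {4, 6, 7, 8}  B3 = {1, 4, 7, 8}  B4 = {2, 4, 5, 8}  B5 = {1, 3, 4, 7}
Tree: B1–B2, B1–B3, B1–B4, B3–B5
Every bag has size at most 4, so the width is 4 − 1 = 3 and tw(G) ≤ 3. On the other hand G contains the 4-clique {2, 4, 5, 8}. A clique must lie in a single bag of any decomposition, so no decomposition can have width below 3. Hence tw(G) = 3 exactly.

3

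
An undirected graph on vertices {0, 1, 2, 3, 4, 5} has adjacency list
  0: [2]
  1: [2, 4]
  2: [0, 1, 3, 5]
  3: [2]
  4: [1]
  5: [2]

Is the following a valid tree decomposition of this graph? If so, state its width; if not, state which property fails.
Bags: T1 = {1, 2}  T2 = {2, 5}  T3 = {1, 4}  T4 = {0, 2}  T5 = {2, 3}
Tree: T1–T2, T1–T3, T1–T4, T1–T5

Yes; width 1.

Every vertex of G appears in some bag (union = {0, 1, 2, 3, 4, 5}); every edge is covered by a bag; and for each vertex v the set of bags containing v is connected in the bag tree. The decomposition is therefore valid. The largest bag has 2 vertices, so the width is 1.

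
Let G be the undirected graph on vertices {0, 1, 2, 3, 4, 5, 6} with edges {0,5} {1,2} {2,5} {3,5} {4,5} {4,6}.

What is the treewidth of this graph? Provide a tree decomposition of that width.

Each bag holds 2 vertices, so the decomposition has width 1, which upper-bounds the treewidth. Any graph with an edge has treewidth ≥ 1, and G has the edge 5–4. Hence tw(G) = 1 exactly.

Treewidth 1.
Bags: B1 = {4, 5}  B2 = {2, 5}  B3 = {3, 5}  B4 = {1, 2}  B5 = {4, 6}  B6 = {0, 5}
Tree: B1–B2, B2–B3, B2–B4, B1–B5, B2–B6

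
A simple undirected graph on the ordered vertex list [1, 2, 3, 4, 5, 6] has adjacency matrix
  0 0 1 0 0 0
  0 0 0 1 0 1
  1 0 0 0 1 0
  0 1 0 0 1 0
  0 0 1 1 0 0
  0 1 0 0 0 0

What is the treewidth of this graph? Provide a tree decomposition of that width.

Treewidth 1.
Bags: B1 = {2, 6}  B2 = {2, 4}  B3 = {4, 5}  B4 = {3, 5}  B5 = {1, 3}
Tree: B1–B2, B2–B3, B3–B4, B4–B5

Each bag holds 2 vertices, so the decomposition has width 1, which upper-bounds the treewidth. Since G has at least one edge (e.g. 6–2), it is not an edgeless graph, so tw(G) ≥ 1. Hence tw(G) = 1 exactly.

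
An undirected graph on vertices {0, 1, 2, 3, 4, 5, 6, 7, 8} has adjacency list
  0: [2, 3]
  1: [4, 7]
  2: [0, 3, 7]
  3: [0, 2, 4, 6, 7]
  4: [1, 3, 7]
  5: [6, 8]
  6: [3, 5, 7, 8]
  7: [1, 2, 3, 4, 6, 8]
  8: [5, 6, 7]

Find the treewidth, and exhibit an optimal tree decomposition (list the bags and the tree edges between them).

Treewidth 2.
One such decomposition:
Bags: B1 = {6, 7, 8}  B2 = {3, 6, 7}  B3 = {3, 4, 7}  B4 = {1, 4, 7}  B5 = {2, 3, 7}  B6 = {5, 6, 8}  B7 = {0, 2, 3}
Tree: B1–B2, B2–B3, B3–B4, B2–B5, B1–B6, B5–B7

Every bag has size at most 3, so the width is 3 − 1 = 2 and tw(G) ≤ 2. On the other hand G contains the 3-clique {0, 2, 3}. A clique must lie in a single bag of any decomposition, so no decomposition can have width below 2. Combining the bounds, tw(G) = 2.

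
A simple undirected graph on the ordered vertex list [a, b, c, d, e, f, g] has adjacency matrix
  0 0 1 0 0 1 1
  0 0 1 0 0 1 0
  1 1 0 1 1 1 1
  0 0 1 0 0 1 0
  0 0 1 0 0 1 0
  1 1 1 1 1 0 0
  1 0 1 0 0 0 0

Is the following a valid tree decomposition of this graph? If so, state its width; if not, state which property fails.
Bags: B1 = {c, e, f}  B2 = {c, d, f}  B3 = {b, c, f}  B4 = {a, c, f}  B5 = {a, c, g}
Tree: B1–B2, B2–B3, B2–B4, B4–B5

Yes; width 2.

Vertex coverage: the bags together contain {a, b, c, d, e, f, g}, the full vertex set. Edge coverage: each edge of G has both endpoints in at least one bag. Running intersection: for every vertex, the bags containing it form a connected subtree. All three properties hold, so this is a valid tree decomposition of width max|bag| − 1 = 2, and hence tw(G) ≤ 2.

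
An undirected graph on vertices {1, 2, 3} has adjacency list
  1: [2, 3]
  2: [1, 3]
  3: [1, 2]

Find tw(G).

2

A width-2 tree decomposition is:
Bags: B1 = {1, 2, 3}
Tree: (single bag)
With just one bag of size 3, the width is 3 − 1 = 2, so tw(G) ≤ 2. For the lower bound, the 3 vertices {1, 2, 3} are pairwise adjacent, and any tree decomposition puts a clique entirely inside one bag — forcing width ≥ 2. Therefore the treewidth is 2.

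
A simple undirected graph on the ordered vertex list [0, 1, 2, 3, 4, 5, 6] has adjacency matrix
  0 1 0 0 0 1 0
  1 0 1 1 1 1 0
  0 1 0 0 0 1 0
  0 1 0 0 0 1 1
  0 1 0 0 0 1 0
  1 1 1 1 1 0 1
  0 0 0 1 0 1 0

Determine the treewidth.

A width-2 tree decomposition is:
Bags: B1 = {1, 4, 5}  B2 = {0, 1, 5}  B3 = {1, 3, 5}  B4 = {3, 5, 6}  B5 = {1, 2, 5}
Tree: B1–B2, B1–B3, B3–B4, B3–B5
Each bag holds 3 vertices, so the decomposition has width 2, which upper-bounds the treewidth. On the other hand G contains the 3-clique {0, 1, 5}. A clique must lie in a single bag of any decomposition, so no decomposition can have width below 2. Combining the bounds, tw(G) = 2.

2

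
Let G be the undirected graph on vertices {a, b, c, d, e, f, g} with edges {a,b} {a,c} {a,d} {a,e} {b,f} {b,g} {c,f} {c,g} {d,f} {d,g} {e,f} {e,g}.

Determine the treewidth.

3

A width-3 tree decomposition is:
Bags: B1 = {a, c, f, g}  B2 = {a, d, f, g}  B3 = {a, e, f, g}  B4 = {a, b, f, g}
Tree: B1–B2, B2–B3, B3–B4
Each bag holds 4 vertices, so the decomposition has width 3, which upper-bounds the treewidth. For the lower bound: the 4 vertex sets {c,g}, {d,f}, {a}, {e} are disjoint, each induces a connected subgraph, and every pair is joined by at least one edge of G. Contracting each set to a single vertex therefore yields K_{4} as a minor, and since treewidth is minor-monotone, tw(G) ≥ tw(K_{4}) = 3. Combining the bounds, tw(G) = 3.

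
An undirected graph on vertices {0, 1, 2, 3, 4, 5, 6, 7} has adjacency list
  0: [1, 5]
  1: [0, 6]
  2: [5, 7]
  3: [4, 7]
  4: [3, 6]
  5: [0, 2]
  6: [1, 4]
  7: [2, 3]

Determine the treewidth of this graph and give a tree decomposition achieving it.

The largest bag has 3 vertices, giving width 2; this decomposition certifies tw(G) ≤ 2. The edges 4–6–1–0–5–2–7–3–4 form a cycle, so G is not a tree and its treewidth is at least 2. Therefore the treewidth is 2.

Treewidth 2.
Bags: B1 = {1, 4, 6}  B2 = {0, 1, 4}  B3 = {0, 4, 5}  B4 = {2, 4, 5}  B5 = {2, 4, 7}  B6 = {3, 4, 7}
Tree: B1–B2, B2–B3, B3–B4, B4–B5, B5–B6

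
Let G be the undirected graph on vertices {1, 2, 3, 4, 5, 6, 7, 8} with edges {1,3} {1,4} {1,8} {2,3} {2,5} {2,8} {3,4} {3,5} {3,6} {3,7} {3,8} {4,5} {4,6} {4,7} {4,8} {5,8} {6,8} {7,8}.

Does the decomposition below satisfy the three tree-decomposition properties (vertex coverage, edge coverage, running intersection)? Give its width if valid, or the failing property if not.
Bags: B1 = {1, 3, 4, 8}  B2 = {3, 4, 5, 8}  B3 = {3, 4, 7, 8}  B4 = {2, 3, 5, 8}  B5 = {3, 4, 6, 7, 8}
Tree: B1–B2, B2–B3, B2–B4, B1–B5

A tree decomposition must satisfy three properties: every vertex lies in some bag; for every edge, both endpoints lie together in some bag; and for every vertex, the bags containing it form a connected subtree. Here bags containing vertex 7 are not connected in the tree, so the decomposition is invalid.

No — bags containing vertex 7 are not connected in the tree.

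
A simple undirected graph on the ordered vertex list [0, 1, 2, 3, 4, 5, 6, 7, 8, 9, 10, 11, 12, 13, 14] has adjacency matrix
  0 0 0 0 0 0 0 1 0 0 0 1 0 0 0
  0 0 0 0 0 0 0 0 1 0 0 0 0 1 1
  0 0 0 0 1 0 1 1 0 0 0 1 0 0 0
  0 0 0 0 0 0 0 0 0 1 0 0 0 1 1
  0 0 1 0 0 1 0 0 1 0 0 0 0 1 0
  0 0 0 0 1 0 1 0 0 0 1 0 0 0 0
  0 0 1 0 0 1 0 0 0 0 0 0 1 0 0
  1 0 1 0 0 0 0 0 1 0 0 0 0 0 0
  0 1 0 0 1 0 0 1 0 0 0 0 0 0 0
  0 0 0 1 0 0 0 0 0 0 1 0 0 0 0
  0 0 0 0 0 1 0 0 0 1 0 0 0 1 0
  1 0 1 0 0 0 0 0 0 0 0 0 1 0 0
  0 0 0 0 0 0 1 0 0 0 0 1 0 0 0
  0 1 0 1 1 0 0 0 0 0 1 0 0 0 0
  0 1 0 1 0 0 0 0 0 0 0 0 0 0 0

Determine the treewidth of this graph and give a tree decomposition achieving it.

The largest bag has 4 vertices, giving width 3; this decomposition certifies tw(G) ≤ 3. For the lower bound: the 4 vertex sets {0,11,12}, {6}, {2}, {4,5,7,8} are disjoint, each induces a connected subgraph, and every pair is joined by at least one edge of G. Contracting each set to a single vertex therefore yields K_{4} as a minor, and since treewidth is minor-monotone, tw(G) ≥ tw(K_{4}) = 3. The upper and lower bounds meet at 3, so that is the treewidth.

Treewidth 3.
Bags: B1 = {0, 6, 11, 12}  B2 = {0, 2, 6, 11}  B3 = {0, 2, 6, 7}  B4 = {2, 5, 6, 7}  B5 = {2, 4, 5, 7}  B6 = {4, 5, 7, 8}  B7 = {4, 5, 8, 10}  B8 = {4, 8, 10, 13}  B9 = {1, 8, 10, 13}  B10 = {1, 9, 10, 13}  B11 = {1, 3, 9, 13}  B12 = {1, 3, 9, 14}
Tree: B1–B2, B2–B3, B3–B4, B4–B5, B5–B6, B6–B7, B7–B8, B8–B9, B9–B10, B10–B11, B11–B12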